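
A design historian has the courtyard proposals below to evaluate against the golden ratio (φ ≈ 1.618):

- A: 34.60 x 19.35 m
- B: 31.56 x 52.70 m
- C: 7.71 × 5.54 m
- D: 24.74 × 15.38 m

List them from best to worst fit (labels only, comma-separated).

A: 34.60/19.35 ≈ 1.788 → |1.788 − 1.618| = 0.170
B: 52.70/31.56 ≈ 1.670 → |1.670 − 1.618| = 0.052
C: 7.71/5.54 ≈ 1.392 → |1.392 − 1.618| = 0.226
D: 24.74/15.38 ≈ 1.609 → |1.609 − 1.618| = 0.009

D, B, A, C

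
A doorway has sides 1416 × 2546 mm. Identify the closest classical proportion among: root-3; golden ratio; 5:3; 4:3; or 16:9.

Ratio = 2546 / 1416 ≈ 1.798.
Distances: root-3 1.732 (Δ 0.066); golden ratio 1.618 (Δ 0.180); 5:3 1.667 (Δ 0.131); 4:3 1.333 (Δ 0.465); 16:9 1.778 (Δ 0.020).

16:9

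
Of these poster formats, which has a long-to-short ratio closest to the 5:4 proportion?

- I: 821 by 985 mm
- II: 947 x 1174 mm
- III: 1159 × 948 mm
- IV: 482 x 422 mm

II

Target 5:4 ≈ 1.250.
I: 1.200 (Δ0.050)  II: 1.240 (Δ0.010)  III: 1.223 (Δ0.027)  IV: 1.142 (Δ0.108)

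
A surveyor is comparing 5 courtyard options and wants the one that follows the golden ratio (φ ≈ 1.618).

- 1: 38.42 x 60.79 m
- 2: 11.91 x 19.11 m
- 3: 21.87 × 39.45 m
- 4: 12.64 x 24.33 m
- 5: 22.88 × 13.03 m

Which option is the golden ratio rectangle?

Ratios (long/short): 1 ≈ 1.582; 2 ≈ 1.605; 3 ≈ 1.804; 4 ≈ 1.925; 5 ≈ 1.756.
golden ratio ≈ 1.618; option 2 is nearest (Δ 0.013).

2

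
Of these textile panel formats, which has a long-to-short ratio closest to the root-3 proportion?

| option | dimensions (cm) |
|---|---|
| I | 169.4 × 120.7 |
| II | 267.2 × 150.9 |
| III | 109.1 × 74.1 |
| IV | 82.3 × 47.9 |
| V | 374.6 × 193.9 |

IV

Ratios (long/short): I ≈ 1.403; II ≈ 1.771; III ≈ 1.472; IV ≈ 1.718; V ≈ 1.932.
root-3 ≈ 1.732; option IV is nearest (Δ 0.014).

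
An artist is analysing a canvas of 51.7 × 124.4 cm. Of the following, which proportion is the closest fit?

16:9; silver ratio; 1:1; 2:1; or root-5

silver ratio

124.4/51.7 ≈ 2.406. Nearest candidates are silver ratio (2.414, off by 0.008) and root-5 (2.236, off by 0.170).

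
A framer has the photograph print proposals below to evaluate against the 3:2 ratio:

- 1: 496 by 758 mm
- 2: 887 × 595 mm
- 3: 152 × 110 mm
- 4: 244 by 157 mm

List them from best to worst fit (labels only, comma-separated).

2, 1, 4, 3

1: 758/496 ≈ 1.528 → |1.528 − 1.500| = 0.028
2: 887/595 ≈ 1.491 → |1.491 − 1.500| = 0.009
3: 152/110 ≈ 1.382 → |1.382 − 1.500| = 0.118
4: 244/157 ≈ 1.554 → |1.554 − 1.500| = 0.054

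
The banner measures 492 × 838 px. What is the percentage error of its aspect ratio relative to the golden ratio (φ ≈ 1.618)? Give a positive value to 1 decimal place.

Ratio = 838 / 492 ≈ 1.7033.
Ideal golden ratio ≈ 1.6180. |1.7033 − 1.6180| / 1.6180 ≈ 5.27% → 5.3%.

5.3%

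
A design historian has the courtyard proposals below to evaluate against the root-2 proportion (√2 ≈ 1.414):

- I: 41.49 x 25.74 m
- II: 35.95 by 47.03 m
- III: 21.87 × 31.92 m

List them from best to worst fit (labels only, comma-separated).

III, II, I

Ratios: I = 41.49 / 25.74 ≈ 1.612; II = 47.03 / 35.95 ≈ 1.308; III = 31.92 / 21.87 ≈ 1.460.
|Δ from 1.414|: I 0.198; II 0.106; III 0.046.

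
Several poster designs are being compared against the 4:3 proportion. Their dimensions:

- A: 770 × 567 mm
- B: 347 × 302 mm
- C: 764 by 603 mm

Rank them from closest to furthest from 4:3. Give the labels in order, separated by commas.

A, C, B

Ratios: A = 770 / 567 ≈ 1.358; B = 347 / 302 ≈ 1.149; C = 764 / 603 ≈ 1.267.
|Δ from 1.333|: A 0.025; B 0.184; C 0.066.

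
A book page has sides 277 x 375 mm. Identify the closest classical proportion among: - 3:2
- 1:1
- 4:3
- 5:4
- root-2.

4:3

375/277 ≈ 1.354. Nearest candidates are 4:3 (1.333, off by 0.021) and root-2 (1.414, off by 0.060).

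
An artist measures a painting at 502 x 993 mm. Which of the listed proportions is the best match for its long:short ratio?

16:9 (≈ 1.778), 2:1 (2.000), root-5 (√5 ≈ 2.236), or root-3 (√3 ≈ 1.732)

2:1

993/502 ≈ 1.978. Nearest candidates are 2:1 (2.000, off by 0.022) and 16:9 (1.778, off by 0.200).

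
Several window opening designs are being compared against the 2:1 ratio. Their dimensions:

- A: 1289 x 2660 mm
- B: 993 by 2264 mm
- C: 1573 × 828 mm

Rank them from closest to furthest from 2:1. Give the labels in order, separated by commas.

Ratios: A = 2660 / 1289 ≈ 2.064; B = 2264 / 993 ≈ 2.280; C = 1573 / 828 ≈ 1.900.
|Δ from 2.000|: A 0.064; B 0.280; C 0.100.

A, C, B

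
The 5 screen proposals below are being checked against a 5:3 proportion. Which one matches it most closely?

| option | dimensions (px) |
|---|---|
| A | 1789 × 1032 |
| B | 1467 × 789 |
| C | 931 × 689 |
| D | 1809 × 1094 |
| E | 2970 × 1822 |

D

Target 5:3 ≈ 1.667.
A: 1.734 (Δ0.067)  B: 1.859 (Δ0.192)  C: 1.351 (Δ0.316)  D: 1.654 (Δ0.013)  E: 1.630 (Δ0.037)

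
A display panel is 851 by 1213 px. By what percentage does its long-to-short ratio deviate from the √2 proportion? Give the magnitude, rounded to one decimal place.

0.8%

Ratio = 1213 / 851 ≈ 1.4254.
Ideal root-2 ≈ 1.4142. |1.4254 − 1.4142| / 1.4142 ≈ 0.79% → 0.8%.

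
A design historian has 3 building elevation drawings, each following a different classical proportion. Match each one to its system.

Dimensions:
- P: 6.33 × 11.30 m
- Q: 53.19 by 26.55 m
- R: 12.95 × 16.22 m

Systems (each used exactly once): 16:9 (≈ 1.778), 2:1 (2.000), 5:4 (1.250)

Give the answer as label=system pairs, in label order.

P = 11.30/6.33 ≈ 1.785 → 16:9 (1.778)
Q = 53.19/26.55 ≈ 2.003 → 2:1 (2.000)
R = 16.22/12.95 ≈ 1.253 → 5:4 (1.250)

P=16:9, Q=2:1, R=5:4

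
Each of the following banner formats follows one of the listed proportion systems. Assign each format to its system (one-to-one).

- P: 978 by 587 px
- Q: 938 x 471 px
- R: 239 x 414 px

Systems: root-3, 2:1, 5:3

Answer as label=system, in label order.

Ratios: P ≈ 1.666; Q ≈ 1.992; R ≈ 1.732.
Targets: root-3 ≈ 1.732; 2:1 ≈ 2.000; 5:3 ≈ 1.667.

P=5:3, Q=2:1, R=root-3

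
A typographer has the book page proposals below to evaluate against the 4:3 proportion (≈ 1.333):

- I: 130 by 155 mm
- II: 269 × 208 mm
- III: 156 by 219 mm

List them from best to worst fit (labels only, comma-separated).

I: 155/130 ≈ 1.192 → |1.192 − 1.333| = 0.141
II: 269/208 ≈ 1.293 → |1.293 − 1.333| = 0.040
III: 219/156 ≈ 1.404 → |1.404 − 1.333| = 0.071

II, III, I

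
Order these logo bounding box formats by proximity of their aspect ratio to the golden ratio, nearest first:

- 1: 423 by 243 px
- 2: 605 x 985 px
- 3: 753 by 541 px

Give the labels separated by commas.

2, 1, 3

1: 423/243 ≈ 1.741 → |1.741 − 1.618| = 0.123
2: 985/605 ≈ 1.628 → |1.628 − 1.618| = 0.010
3: 753/541 ≈ 1.392 → |1.392 − 1.618| = 0.226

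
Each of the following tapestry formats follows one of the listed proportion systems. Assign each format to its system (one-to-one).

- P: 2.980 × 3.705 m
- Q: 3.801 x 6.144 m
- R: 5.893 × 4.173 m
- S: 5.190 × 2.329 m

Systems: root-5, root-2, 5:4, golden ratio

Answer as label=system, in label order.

P = 3.705/2.980 ≈ 1.243 → 5:4 (1.250)
Q = 6.144/3.801 ≈ 1.616 → golden ratio (1.618)
R = 5.893/4.173 ≈ 1.412 → root-2 (1.414)
S = 5.190/2.329 ≈ 2.228 → root-5 (2.236)

P=5:4, Q=golden ratio, R=root-2, S=root-5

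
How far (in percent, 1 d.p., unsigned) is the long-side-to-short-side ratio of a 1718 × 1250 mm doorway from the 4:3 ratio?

Ratio = 1718 / 1250 ≈ 1.3744.
Ideal 4:3 ≈ 1.3333. |1.3744 − 1.3333| / 1.3333 ≈ 3.08% → 3.1%.

3.1%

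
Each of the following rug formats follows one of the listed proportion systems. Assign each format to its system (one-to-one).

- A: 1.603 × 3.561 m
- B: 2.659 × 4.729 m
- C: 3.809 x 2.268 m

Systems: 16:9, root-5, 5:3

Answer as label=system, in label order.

A=root-5, B=16:9, C=5:3

A = 3.561/1.603 ≈ 2.221 → root-5 (2.236)
B = 4.729/2.659 ≈ 1.778 → 16:9 (1.778)
C = 3.809/2.268 ≈ 1.679 → 5:3 (1.667)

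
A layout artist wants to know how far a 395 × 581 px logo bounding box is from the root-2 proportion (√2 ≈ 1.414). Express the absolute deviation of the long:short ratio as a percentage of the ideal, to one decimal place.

4.0%

Ratio = 581 / 395 ≈ 1.4709.
Ideal root-2 ≈ 1.4142. |1.4709 − 1.4142| / 1.4142 ≈ 4.01% → 4.0%.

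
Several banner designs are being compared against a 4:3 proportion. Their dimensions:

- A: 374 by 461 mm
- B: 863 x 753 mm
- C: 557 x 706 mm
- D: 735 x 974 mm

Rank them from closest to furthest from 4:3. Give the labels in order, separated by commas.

Ratios: A = 461 / 374 ≈ 1.233; B = 863 / 753 ≈ 1.146; C = 706 / 557 ≈ 1.268; D = 974 / 735 ≈ 1.325.
|Δ from 1.333|: A 0.100; B 0.187; C 0.065; D 0.008.

D, C, A, B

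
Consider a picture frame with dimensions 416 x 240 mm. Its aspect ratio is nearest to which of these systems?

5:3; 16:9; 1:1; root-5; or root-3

root-3

Ratio = 416 / 240 ≈ 1.733.
Distances: 5:3 1.667 (Δ 0.066); 16:9 1.778 (Δ 0.045); 1:1 1.000 (Δ 0.733); root-5 2.236 (Δ 0.503); root-3 1.732 (Δ 0.001).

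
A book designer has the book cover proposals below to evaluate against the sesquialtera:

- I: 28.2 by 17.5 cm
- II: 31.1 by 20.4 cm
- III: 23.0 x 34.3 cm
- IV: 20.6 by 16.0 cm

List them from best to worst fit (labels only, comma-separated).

III, II, I, IV

I: 28.2/17.5 ≈ 1.611 → |1.611 − 1.500| = 0.111
II: 31.1/20.4 ≈ 1.525 → |1.525 − 1.500| = 0.025
III: 34.3/23.0 ≈ 1.491 → |1.491 − 1.500| = 0.009
IV: 20.6/16.0 ≈ 1.288 → |1.288 − 1.500| = 0.212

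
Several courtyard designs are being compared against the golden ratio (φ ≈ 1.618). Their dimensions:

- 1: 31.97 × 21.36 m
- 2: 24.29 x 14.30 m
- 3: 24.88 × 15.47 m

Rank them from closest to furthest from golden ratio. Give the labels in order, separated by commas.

1: 31.97/21.36 ≈ 1.497 → |1.497 − 1.618| = 0.121
2: 24.29/14.30 ≈ 1.699 → |1.699 − 1.618| = 0.081
3: 24.88/15.47 ≈ 1.608 → |1.608 − 1.618| = 0.010

3, 2, 1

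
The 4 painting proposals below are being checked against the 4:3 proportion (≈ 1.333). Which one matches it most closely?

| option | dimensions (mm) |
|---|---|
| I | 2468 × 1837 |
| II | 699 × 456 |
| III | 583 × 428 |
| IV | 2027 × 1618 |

I

Ratios (long/short): I ≈ 1.343; II ≈ 1.533; III ≈ 1.362; IV ≈ 1.253.
4:3 ≈ 1.333; option I is nearest (Δ 0.010).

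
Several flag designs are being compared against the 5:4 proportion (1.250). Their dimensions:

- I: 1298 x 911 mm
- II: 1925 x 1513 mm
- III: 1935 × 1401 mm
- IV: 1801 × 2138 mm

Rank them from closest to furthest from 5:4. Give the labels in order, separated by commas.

II, IV, III, I

Ratios: I = 1298 / 911 ≈ 1.425; II = 1925 / 1513 ≈ 1.272; III = 1935 / 1401 ≈ 1.381; IV = 2138 / 1801 ≈ 1.187.
|Δ from 1.250|: I 0.175; II 0.022; III 0.131; IV 0.063.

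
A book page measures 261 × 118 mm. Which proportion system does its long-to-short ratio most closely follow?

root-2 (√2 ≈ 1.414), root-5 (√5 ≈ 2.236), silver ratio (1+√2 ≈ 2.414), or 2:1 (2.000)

261/118 ≈ 2.212. Nearest candidates are root-5 (2.236, off by 0.024) and silver ratio (2.414, off by 0.202).

root-5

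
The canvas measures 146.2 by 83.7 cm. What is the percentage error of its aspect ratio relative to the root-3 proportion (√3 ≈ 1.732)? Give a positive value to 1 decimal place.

0.8%

Ratio = 146.2 / 83.7 ≈ 1.7467.
Ideal root-3 ≈ 1.7321. |1.7467 − 1.7321| / 1.7321 ≈ 0.84% → 0.8%.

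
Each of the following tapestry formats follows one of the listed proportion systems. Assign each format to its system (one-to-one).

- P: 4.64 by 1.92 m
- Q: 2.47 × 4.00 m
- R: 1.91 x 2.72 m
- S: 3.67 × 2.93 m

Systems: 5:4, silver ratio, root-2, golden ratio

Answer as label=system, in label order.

P=silver ratio, Q=golden ratio, R=root-2, S=5:4

Ratios: P ≈ 2.417; Q ≈ 1.619; R ≈ 1.424; S ≈ 1.253.
Targets: 5:4 ≈ 1.250; silver ratio ≈ 2.414; root-2 ≈ 1.414; golden ratio ≈ 1.618.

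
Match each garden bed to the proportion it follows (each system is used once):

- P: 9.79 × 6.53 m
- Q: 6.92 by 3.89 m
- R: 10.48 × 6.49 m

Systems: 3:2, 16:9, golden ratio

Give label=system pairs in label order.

P = 9.79/6.53 ≈ 1.499 → 3:2 (1.500)
Q = 6.92/3.89 ≈ 1.779 → 16:9 (1.778)
R = 10.48/6.49 ≈ 1.615 → golden ratio (1.618)

P=3:2, Q=16:9, R=golden ratio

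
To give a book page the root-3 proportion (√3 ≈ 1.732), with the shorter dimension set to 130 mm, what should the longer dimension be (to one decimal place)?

225.2 mm

root-3 ≈ 1.73205.
Longer side = 130 × 1.73205 ≈ 225.167 → 225.2 mm.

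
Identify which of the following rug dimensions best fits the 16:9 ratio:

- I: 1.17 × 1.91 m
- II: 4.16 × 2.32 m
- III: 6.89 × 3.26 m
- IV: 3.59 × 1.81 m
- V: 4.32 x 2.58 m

Target 16:9 ≈ 1.778.
I: 1.632 (Δ0.146)  II: 1.793 (Δ0.015)  III: 2.113 (Δ0.335)  IV: 1.983 (Δ0.205)  V: 1.674 (Δ0.104)

II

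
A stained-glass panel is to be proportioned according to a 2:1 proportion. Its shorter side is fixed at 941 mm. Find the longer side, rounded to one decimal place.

2:1 = 2.00000.
Longer side = 941 × 2.00000 ≈ 1882.000 → 1882.0 mm.

1882.0 mm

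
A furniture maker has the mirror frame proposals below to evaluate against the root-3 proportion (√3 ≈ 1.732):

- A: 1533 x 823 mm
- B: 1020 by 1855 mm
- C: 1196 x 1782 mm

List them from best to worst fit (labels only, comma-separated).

B, A, C

A: 1533/823 ≈ 1.863 → |1.863 − 1.732| = 0.131
B: 1855/1020 ≈ 1.819 → |1.819 − 1.732| = 0.087
C: 1782/1196 ≈ 1.490 → |1.490 − 1.732| = 0.242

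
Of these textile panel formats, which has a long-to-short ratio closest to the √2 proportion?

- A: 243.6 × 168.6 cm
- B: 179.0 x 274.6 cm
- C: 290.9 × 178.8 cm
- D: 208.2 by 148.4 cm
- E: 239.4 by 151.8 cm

D

Ratios (long/short): A ≈ 1.445; B ≈ 1.534; C ≈ 1.627; D ≈ 1.403; E ≈ 1.577.
root-2 ≈ 1.414; option D is nearest (Δ 0.011).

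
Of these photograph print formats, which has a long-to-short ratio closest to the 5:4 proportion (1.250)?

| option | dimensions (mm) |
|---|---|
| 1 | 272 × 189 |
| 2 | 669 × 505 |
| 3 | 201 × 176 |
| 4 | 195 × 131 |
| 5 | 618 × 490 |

5

Ratios (long/short): 1 ≈ 1.439; 2 ≈ 1.325; 3 ≈ 1.142; 4 ≈ 1.489; 5 ≈ 1.261.
5:4 ≈ 1.250; option 5 is nearest (Δ 0.011).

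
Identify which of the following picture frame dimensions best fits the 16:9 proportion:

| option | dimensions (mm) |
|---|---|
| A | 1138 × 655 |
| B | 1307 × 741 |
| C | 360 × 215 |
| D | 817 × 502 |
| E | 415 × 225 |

B

Ratios (long/short): A ≈ 1.737; B ≈ 1.764; C ≈ 1.674; D ≈ 1.627; E ≈ 1.844.
16:9 ≈ 1.778; option B is nearest (Δ 0.014).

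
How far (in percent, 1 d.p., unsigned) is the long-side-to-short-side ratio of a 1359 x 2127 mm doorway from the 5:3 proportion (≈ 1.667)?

6.1%

Ratio = 2127 / 1359 ≈ 1.5651.
Ideal 5:3 ≈ 1.6667. |1.5651 − 1.6667| / 1.6667 ≈ 6.10% → 6.1%.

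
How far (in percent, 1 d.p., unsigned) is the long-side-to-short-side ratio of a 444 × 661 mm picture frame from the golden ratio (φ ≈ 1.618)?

Ratio = 661 / 444 ≈ 1.4887.
Ideal golden ratio ≈ 1.6180. |1.4887 − 1.6180| / 1.6180 ≈ 7.99% → 8.0%.

8.0%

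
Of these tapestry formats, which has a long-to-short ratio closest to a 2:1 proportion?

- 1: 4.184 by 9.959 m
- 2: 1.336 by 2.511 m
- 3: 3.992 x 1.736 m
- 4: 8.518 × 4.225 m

Ratios (long/short): 1 ≈ 2.380; 2 ≈ 1.879; 3 ≈ 2.300; 4 ≈ 2.016.
2:1 ≈ 2.000; option 4 is nearest (Δ 0.016).

4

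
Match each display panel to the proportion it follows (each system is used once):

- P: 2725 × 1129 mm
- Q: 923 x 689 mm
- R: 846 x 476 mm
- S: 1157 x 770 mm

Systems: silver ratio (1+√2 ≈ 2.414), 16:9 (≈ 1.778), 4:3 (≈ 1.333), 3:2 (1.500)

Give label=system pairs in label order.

P = 2725/1129 ≈ 2.414 → silver ratio (2.414)
Q = 923/689 ≈ 1.340 → 4:3 (1.333)
R = 846/476 ≈ 1.777 → 16:9 (1.778)
S = 1157/770 ≈ 1.503 → 3:2 (1.500)

P=silver ratio, Q=4:3, R=16:9, S=3:2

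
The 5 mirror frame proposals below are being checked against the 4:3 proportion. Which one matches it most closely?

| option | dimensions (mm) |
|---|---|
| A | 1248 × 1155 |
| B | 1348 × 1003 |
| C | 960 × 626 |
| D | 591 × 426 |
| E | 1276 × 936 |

B

Ratios (long/short): A ≈ 1.081; B ≈ 1.344; C ≈ 1.534; D ≈ 1.387; E ≈ 1.363.
4:3 ≈ 1.333; option B is nearest (Δ 0.011).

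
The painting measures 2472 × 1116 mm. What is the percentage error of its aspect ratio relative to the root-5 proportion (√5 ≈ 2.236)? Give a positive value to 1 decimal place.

Ratio = 2472 / 1116 ≈ 2.2151.
Ideal root-5 ≈ 2.2361. |2.2151 − 2.2361| / 2.2361 ≈ 0.94% → 0.9%.

0.9%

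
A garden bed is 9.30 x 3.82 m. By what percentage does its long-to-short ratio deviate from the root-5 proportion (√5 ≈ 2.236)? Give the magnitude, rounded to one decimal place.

Ratio = 9.30 / 3.82 ≈ 2.4346.
Ideal root-5 ≈ 2.2361. |2.4346 − 2.2361| / 2.2361 ≈ 8.88% → 8.9%.

8.9%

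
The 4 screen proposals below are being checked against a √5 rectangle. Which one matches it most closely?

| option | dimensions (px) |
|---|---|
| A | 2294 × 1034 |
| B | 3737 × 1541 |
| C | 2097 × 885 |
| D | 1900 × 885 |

Target root-5 ≈ 2.236.
A: 2.219 (Δ0.017)  B: 2.425 (Δ0.189)  C: 2.369 (Δ0.133)  D: 2.147 (Δ0.089)

A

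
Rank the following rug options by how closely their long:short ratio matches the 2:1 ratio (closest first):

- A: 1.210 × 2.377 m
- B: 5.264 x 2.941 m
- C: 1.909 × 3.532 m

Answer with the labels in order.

A: 2.377/1.210 ≈ 1.964 → |1.964 − 2.000| = 0.036
B: 5.264/2.941 ≈ 1.790 → |1.790 − 2.000| = 0.210
C: 3.532/1.909 ≈ 1.850 → |1.850 − 2.000| = 0.150

A, C, B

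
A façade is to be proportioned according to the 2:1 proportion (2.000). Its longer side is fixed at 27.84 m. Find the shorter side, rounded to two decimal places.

2:1 = 2.00000.
Shorter side = 27.84 ÷ 2.00000 ≈ 13.9200 → 13.92 m.

13.92 m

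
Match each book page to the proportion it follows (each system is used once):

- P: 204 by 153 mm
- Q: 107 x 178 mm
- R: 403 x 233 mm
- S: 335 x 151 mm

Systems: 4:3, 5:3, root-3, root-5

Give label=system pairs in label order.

P=4:3, Q=5:3, R=root-3, S=root-5

P = 204/153 ≈ 1.333 → 4:3 (1.333)
Q = 178/107 ≈ 1.664 → 5:3 (1.667)
R = 403/233 ≈ 1.730 → root-3 (1.732)
S = 335/151 ≈ 2.219 → root-5 (2.236)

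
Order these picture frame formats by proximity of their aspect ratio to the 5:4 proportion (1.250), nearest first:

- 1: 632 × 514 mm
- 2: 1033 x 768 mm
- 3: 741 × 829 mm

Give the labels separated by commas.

Ratios: 1 = 632 / 514 ≈ 1.230; 2 = 1033 / 768 ≈ 1.345; 3 = 829 / 741 ≈ 1.119.
|Δ from 1.250|: 1 0.020; 2 0.095; 3 0.131.

1, 2, 3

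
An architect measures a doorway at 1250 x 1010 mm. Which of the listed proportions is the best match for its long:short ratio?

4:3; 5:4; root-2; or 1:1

Ratio = 1250 / 1010 ≈ 1.238.
Distances: 4:3 1.333 (Δ 0.095); 5:4 1.250 (Δ 0.012); root-2 1.414 (Δ 0.176); 1:1 1.000 (Δ 0.238).

5:4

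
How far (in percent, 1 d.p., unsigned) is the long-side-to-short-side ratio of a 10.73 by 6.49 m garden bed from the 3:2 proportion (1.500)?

10.2%

Ratio = 10.73 / 6.49 ≈ 1.6533.
Ideal 3:2 = 1.5000. |1.6533 − 1.5000| / 1.5000 ≈ 10.22% → 10.2%.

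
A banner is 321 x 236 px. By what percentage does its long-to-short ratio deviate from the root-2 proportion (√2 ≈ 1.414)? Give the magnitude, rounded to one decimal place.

3.8%

Ratio = 321 / 236 ≈ 1.3602.
Ideal root-2 ≈ 1.4142. |1.3602 − 1.4142| / 1.4142 ≈ 3.82% → 3.8%.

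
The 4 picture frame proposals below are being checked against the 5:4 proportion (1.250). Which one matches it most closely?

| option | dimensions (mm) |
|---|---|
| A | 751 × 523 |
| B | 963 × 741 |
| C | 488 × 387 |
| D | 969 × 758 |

C

Ratios (long/short): A ≈ 1.436; B ≈ 1.300; C ≈ 1.261; D ≈ 1.278.
5:4 ≈ 1.250; option C is nearest (Δ 0.011).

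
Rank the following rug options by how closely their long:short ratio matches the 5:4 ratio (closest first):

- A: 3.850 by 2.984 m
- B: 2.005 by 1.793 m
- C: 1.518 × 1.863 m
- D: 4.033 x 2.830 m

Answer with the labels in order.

C, A, B, D

Ratios: A = 3.850 / 2.984 ≈ 1.290; B = 2.005 / 1.793 ≈ 1.118; C = 1.863 / 1.518 ≈ 1.227; D = 4.033 / 2.830 ≈ 1.425.
|Δ from 1.250|: A 0.040; B 0.132; C 0.023; D 0.175.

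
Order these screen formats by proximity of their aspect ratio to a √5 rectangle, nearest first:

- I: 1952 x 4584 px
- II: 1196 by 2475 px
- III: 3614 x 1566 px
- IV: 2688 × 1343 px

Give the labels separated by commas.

Ratios: I = 4584 / 1952 ≈ 2.348; II = 2475 / 1196 ≈ 2.069; III = 3614 / 1566 ≈ 2.308; IV = 2688 / 1343 ≈ 2.001.
|Δ from 2.236|: I 0.112; II 0.167; III 0.072; IV 0.235.

III, I, II, IV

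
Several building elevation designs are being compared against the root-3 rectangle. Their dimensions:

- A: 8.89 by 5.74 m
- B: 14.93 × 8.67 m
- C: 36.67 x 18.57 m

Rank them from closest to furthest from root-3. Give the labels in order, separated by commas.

Ratios: A = 8.89 / 5.74 ≈ 1.549; B = 14.93 / 8.67 ≈ 1.722; C = 36.67 / 18.57 ≈ 1.975.
|Δ from 1.732|: A 0.183; B 0.010; C 0.243.

B, A, C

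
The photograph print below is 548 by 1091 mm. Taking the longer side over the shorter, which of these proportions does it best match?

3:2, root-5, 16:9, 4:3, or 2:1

2:1

1091/548 ≈ 1.991. Nearest candidates are 2:1 (2.000, off by 0.009) and 16:9 (1.778, off by 0.213).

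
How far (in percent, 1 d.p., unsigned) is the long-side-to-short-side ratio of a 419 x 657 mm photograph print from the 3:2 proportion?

Ratio = 657 / 419 ≈ 1.5680.
Ideal 3:2 = 1.5000. |1.5680 − 1.5000| / 1.5000 ≈ 4.53% → 4.5%.

4.5%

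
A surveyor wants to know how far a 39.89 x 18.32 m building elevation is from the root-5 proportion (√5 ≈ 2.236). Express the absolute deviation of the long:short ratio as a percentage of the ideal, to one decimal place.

2.6%

Ratio = 39.89 / 18.32 ≈ 2.1774.
Ideal root-5 ≈ 2.2361. |2.1774 − 2.2361| / 2.2361 ≈ 2.63% → 2.6%.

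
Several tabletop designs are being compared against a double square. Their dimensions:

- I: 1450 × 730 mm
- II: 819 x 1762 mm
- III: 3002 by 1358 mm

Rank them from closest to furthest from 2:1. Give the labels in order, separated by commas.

I, II, III

Ratios: I = 1450 / 730 ≈ 1.986; II = 1762 / 819 ≈ 2.151; III = 3002 / 1358 ≈ 2.211.
|Δ from 2.000|: I 0.014; II 0.151; III 0.211.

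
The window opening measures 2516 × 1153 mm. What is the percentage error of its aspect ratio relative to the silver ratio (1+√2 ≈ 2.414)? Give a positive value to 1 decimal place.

Ratio = 2516 / 1153 ≈ 2.1821.
Ideal silver ratio ≈ 2.4142. |2.1821 − 2.4142| / 2.4142 ≈ 9.61% → 9.6%.

9.6%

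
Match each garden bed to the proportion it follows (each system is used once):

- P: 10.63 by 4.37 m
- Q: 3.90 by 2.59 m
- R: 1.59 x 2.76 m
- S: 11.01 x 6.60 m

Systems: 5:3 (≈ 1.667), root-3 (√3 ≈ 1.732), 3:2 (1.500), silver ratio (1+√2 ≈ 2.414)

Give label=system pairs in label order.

P=silver ratio, Q=3:2, R=root-3, S=5:3

P = 10.63/4.37 ≈ 2.432 → silver ratio (2.414)
Q = 3.90/2.59 ≈ 1.506 → 3:2 (1.500)
R = 2.76/1.59 ≈ 1.736 → root-3 (1.732)
S = 11.01/6.60 ≈ 1.668 → 5:3 (1.667)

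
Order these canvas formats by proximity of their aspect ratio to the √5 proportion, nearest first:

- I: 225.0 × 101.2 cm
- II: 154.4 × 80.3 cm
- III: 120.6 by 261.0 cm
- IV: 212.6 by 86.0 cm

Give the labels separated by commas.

I, III, IV, II

I: 225.0/101.2 ≈ 2.223 → |2.223 − 2.236| = 0.013
II: 154.4/80.3 ≈ 1.923 → |1.923 − 2.236| = 0.313
III: 261.0/120.6 ≈ 2.164 → |2.164 − 2.236| = 0.072
IV: 212.6/86.0 ≈ 2.472 → |2.472 − 2.236| = 0.236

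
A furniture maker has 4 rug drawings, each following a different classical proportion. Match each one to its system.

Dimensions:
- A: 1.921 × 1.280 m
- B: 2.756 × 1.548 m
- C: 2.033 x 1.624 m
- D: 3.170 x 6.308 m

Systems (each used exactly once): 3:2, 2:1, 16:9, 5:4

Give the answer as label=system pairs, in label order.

A=3:2, B=16:9, C=5:4, D=2:1

A = 1.921/1.280 ≈ 1.501 → 3:2 (1.500)
B = 2.756/1.548 ≈ 1.780 → 16:9 (1.778)
C = 2.033/1.624 ≈ 1.252 → 5:4 (1.250)
D = 6.308/3.170 ≈ 1.990 → 2:1 (2.000)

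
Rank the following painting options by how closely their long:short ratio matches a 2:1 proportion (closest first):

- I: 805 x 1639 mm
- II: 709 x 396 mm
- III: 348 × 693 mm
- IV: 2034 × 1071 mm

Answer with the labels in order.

III, I, IV, II

Ratios: I = 1639 / 805 ≈ 2.036; II = 709 / 396 ≈ 1.790; III = 693 / 348 ≈ 1.991; IV = 2034 / 1071 ≈ 1.899.
|Δ from 2.000|: I 0.036; II 0.210; III 0.009; IV 0.101.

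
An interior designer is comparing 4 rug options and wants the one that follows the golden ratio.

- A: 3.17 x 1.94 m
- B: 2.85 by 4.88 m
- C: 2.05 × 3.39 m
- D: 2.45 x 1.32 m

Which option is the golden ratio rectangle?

Ratios (long/short): A ≈ 1.634; B ≈ 1.712; C ≈ 1.654; D ≈ 1.856.
golden ratio ≈ 1.618; option A is nearest (Δ 0.016).

A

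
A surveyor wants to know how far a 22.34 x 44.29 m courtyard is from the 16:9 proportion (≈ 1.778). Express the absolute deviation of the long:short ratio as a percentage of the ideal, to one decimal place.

11.5%

Ratio = 44.29 / 22.34 ≈ 1.9825.
Ideal 16:9 ≈ 1.7778. |1.9825 − 1.7778| / 1.7778 ≈ 11.51% → 11.5%.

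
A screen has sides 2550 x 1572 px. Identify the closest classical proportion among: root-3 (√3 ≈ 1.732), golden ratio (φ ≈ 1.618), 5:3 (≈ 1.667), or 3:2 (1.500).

Ratio = 2550 / 1572 ≈ 1.622.
Distances: root-3 1.732 (Δ 0.110); golden ratio 1.618 (Δ 0.004); 5:3 1.667 (Δ 0.045); 3:2 1.500 (Δ 0.122).

golden ratio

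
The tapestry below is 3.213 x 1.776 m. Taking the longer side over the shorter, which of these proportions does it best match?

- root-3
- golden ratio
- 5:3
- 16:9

16:9

3.213/1.776 ≈ 1.809. Nearest candidates are 16:9 (1.778, off by 0.031) and root-3 (1.732, off by 0.077).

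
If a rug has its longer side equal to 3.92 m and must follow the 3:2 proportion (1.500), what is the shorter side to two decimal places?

3:2 = 1.50000.
Shorter side = 3.92 ÷ 1.50000 ≈ 2.6133 → 2.61 m.

2.61 m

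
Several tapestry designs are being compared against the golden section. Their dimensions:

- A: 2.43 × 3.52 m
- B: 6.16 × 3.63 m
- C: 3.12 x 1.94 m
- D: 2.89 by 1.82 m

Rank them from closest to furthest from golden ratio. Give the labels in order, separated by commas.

Ratios: A = 3.52 / 2.43 ≈ 1.449; B = 6.16 / 3.63 ≈ 1.697; C = 3.12 / 1.94 ≈ 1.608; D = 2.89 / 1.82 ≈ 1.588.
|Δ from 1.618|: A 0.169; B 0.079; C 0.010; D 0.030.

C, D, B, A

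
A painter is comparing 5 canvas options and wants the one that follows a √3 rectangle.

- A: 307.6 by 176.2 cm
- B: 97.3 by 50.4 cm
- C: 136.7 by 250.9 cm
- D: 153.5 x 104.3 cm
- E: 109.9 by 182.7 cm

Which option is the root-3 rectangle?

A

Ratios (long/short): A ≈ 1.746; B ≈ 1.931; C ≈ 1.835; D ≈ 1.472; E ≈ 1.662.
root-3 ≈ 1.732; option A is nearest (Δ 0.014).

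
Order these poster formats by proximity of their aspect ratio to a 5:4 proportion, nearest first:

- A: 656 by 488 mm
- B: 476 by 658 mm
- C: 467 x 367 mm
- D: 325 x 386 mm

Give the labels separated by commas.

Ratios: A = 656 / 488 ≈ 1.344; B = 658 / 476 ≈ 1.382; C = 467 / 367 ≈ 1.272; D = 386 / 325 ≈ 1.188.
|Δ from 1.250|: A 0.094; B 0.132; C 0.022; D 0.062.

C, D, A, B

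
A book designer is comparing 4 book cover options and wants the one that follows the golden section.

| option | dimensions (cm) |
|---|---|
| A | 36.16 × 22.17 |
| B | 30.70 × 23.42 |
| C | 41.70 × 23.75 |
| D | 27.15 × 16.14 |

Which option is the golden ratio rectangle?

Target golden ratio ≈ 1.618.
A: 1.631 (Δ0.013)  B: 1.311 (Δ0.307)  C: 1.756 (Δ0.138)  D: 1.682 (Δ0.064)

A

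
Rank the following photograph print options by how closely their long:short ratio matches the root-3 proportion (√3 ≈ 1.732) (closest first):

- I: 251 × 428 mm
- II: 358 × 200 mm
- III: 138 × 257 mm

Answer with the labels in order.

I, II, III

Ratios: I = 428 / 251 ≈ 1.705; II = 358 / 200 ≈ 1.790; III = 257 / 138 ≈ 1.862.
|Δ from 1.732|: I 0.027; II 0.058; III 0.130.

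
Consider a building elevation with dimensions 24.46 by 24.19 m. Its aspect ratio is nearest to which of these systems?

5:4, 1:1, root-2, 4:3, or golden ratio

1:1

Ratio = 24.46 / 24.19 ≈ 1.011.
Distances: 5:4 1.250 (Δ 0.239); 1:1 1.000 (Δ 0.011); root-2 1.414 (Δ 0.403); 4:3 1.333 (Δ 0.322); golden ratio 1.618 (Δ 0.607).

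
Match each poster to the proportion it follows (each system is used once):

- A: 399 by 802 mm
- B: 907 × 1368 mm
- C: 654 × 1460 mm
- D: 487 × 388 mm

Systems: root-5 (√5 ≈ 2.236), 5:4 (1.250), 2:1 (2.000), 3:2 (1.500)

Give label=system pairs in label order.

Ratios: A ≈ 2.010; B ≈ 1.508; C ≈ 2.232; D ≈ 1.255.
Targets: root-5 ≈ 2.236; 5:4 ≈ 1.250; 2:1 ≈ 2.000; 3:2 ≈ 1.500.

A=2:1, B=3:2, C=root-5, D=5:4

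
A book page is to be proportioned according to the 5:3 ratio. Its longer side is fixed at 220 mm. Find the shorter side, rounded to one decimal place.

132.0 mm

5:3 ≈ 1.66667.
Shorter side = 220 ÷ 1.66667 ≈ 132.000 → 132.0 mm.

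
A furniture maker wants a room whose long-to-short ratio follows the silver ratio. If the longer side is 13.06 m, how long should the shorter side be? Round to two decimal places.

5.41 m

silver ratio ≈ 2.41421.
Shorter side = 13.06 ÷ 2.41421 ≈ 5.4096 → 5.41 m.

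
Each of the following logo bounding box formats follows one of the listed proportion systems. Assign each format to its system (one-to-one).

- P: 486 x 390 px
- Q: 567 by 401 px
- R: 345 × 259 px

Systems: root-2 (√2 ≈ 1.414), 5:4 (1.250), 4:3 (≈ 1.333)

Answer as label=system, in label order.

P=5:4, Q=root-2, R=4:3

Ratios: P ≈ 1.246; Q ≈ 1.414; R ≈ 1.332.
Targets: root-2 ≈ 1.414; 5:4 ≈ 1.250; 4:3 ≈ 1.333.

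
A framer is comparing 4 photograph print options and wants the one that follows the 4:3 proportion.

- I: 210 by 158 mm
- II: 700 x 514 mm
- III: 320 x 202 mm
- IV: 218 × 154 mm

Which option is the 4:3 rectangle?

I

Ratios (long/short): I ≈ 1.329; II ≈ 1.362; III ≈ 1.584; IV ≈ 1.416.
4:3 ≈ 1.333; option I is nearest (Δ 0.004).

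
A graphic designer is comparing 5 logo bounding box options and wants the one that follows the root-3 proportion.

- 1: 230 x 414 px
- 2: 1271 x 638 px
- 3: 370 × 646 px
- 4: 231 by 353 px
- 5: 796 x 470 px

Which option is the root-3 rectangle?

3

Target root-3 ≈ 1.732.
1: 1.800 (Δ0.068)  2: 1.992 (Δ0.260)  3: 1.746 (Δ0.014)  4: 1.528 (Δ0.204)  5: 1.694 (Δ0.038)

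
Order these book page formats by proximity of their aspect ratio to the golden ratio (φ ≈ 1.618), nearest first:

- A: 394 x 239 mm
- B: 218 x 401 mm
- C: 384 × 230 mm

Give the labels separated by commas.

Ratios: A = 394 / 239 ≈ 1.649; B = 401 / 218 ≈ 1.839; C = 384 / 230 ≈ 1.670.
|Δ from 1.618|: A 0.031; B 0.221; C 0.052.

A, C, B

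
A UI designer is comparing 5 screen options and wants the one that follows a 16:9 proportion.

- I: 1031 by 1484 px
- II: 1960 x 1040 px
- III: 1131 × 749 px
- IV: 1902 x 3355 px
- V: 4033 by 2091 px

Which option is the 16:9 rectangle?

IV

Target 16:9 ≈ 1.778.
I: 1.439 (Δ0.339)  II: 1.885 (Δ0.107)  III: 1.510 (Δ0.268)  IV: 1.764 (Δ0.014)  V: 1.929 (Δ0.151)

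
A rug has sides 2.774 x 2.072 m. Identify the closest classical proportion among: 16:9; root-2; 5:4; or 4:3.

4:3

Ratio = 2.774 / 2.072 ≈ 1.339.
Distances: 16:9 1.778 (Δ 0.439); root-2 1.414 (Δ 0.075); 5:4 1.250 (Δ 0.089); 4:3 1.333 (Δ 0.006).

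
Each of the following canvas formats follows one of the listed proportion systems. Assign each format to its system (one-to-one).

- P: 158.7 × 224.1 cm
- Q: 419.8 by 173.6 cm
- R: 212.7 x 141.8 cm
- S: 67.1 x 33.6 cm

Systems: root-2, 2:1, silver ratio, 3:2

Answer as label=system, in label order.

Ratios: P ≈ 1.412; Q ≈ 2.418; R ≈ 1.500; S ≈ 1.997.
Targets: root-2 ≈ 1.414; 2:1 ≈ 2.000; silver ratio ≈ 2.414; 3:2 ≈ 1.500.

P=root-2, Q=silver ratio, R=3:2, S=2:1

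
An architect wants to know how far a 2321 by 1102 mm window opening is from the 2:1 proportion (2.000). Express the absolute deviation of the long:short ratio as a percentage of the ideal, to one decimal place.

5.3%

Ratio = 2321 / 1102 ≈ 2.1062.
Ideal 2:1 = 2.0000. |2.1062 − 2.0000| / 2.0000 ≈ 5.31% → 5.3%.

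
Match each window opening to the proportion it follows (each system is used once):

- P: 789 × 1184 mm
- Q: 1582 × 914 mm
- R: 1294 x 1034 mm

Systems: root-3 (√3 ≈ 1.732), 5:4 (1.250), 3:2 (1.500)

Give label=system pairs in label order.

P=3:2, Q=root-3, R=5:4

P = 1184/789 ≈ 1.501 → 3:2 (1.500)
Q = 1582/914 ≈ 1.731 → root-3 (1.732)
R = 1294/1034 ≈ 1.251 → 5:4 (1.250)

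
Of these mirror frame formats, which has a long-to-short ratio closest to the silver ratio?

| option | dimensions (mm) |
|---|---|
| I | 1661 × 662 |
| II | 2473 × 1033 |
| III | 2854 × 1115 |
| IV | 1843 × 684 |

II

Ratios (long/short): I ≈ 2.509; II ≈ 2.394; III ≈ 2.560; IV ≈ 2.694.
silver ratio ≈ 2.414; option II is nearest (Δ 0.020).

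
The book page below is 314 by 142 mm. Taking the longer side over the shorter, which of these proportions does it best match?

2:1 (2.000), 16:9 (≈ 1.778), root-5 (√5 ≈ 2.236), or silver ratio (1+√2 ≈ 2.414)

root-5

Ratio = 314 / 142 ≈ 2.211.
Distances: 2:1 2.000 (Δ 0.211); 16:9 1.778 (Δ 0.433); root-5 2.236 (Δ 0.025); silver ratio 2.414 (Δ 0.203).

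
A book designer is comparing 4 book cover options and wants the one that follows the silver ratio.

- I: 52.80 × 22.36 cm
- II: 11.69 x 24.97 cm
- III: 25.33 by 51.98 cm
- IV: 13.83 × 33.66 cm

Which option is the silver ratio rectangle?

IV

Ratios (long/short): I ≈ 2.361; II ≈ 2.136; III ≈ 2.052; IV ≈ 2.434.
silver ratio ≈ 2.414; option IV is nearest (Δ 0.020).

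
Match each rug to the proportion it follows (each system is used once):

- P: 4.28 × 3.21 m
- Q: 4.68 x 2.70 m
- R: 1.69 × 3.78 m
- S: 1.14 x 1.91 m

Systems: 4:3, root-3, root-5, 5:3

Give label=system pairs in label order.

P=4:3, Q=root-3, R=root-5, S=5:3

Ratios: P ≈ 1.333; Q ≈ 1.733; R ≈ 2.237; S ≈ 1.675.
Targets: 4:3 ≈ 1.333; root-3 ≈ 1.732; root-5 ≈ 2.236; 5:3 ≈ 1.667.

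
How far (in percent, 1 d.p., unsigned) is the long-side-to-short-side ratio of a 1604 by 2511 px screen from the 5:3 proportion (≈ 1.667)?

Ratio = 2511 / 1604 ≈ 1.5655.
Ideal 5:3 ≈ 1.6667. |1.5655 − 1.6667| / 1.6667 ≈ 6.07% → 6.1%.

6.1%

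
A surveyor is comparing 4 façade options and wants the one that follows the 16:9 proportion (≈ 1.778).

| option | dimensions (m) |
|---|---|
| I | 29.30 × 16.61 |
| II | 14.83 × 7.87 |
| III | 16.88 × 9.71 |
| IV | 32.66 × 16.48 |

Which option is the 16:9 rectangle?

Ratios (long/short): I ≈ 1.764; II ≈ 1.884; III ≈ 1.738; IV ≈ 1.982.
16:9 ≈ 1.778; option I is nearest (Δ 0.014).

I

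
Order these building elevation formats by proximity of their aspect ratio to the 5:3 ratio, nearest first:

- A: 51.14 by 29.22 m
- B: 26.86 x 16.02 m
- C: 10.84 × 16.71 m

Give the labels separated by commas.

B, A, C

A: 51.14/29.22 ≈ 1.750 → |1.750 − 1.667| = 0.083
B: 26.86/16.02 ≈ 1.677 → |1.677 − 1.667| = 0.010
C: 16.71/10.84 ≈ 1.542 → |1.542 − 1.667| = 0.125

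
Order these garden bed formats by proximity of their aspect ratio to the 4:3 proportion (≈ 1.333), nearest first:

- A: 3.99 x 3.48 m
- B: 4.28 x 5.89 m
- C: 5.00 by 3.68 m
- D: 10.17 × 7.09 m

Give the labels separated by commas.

C, B, D, A

Ratios: A = 3.99 / 3.48 ≈ 1.147; B = 5.89 / 4.28 ≈ 1.376; C = 5.00 / 3.68 ≈ 1.359; D = 10.17 / 7.09 ≈ 1.434.
|Δ from 1.333|: A 0.186; B 0.043; C 0.026; D 0.101.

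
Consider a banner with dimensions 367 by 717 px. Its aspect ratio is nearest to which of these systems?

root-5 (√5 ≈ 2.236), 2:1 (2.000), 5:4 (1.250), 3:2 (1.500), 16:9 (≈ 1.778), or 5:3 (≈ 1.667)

2:1

717/367 ≈ 1.954. Nearest candidates are 2:1 (2.000, off by 0.046) and 16:9 (1.778, off by 0.176).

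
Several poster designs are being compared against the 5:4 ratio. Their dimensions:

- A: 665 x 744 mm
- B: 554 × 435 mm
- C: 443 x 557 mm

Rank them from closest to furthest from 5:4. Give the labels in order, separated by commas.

Ratios: A = 744 / 665 ≈ 1.119; B = 554 / 435 ≈ 1.274; C = 557 / 443 ≈ 1.257.
|Δ from 1.250|: A 0.131; B 0.024; C 0.007.

C, B, A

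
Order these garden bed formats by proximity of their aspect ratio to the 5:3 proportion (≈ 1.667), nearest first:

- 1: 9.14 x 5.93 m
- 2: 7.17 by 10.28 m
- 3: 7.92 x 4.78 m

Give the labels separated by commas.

3, 1, 2

Ratios: 1 = 9.14 / 5.93 ≈ 1.541; 2 = 10.28 / 7.17 ≈ 1.434; 3 = 7.92 / 4.78 ≈ 1.657.
|Δ from 1.667|: 1 0.126; 2 0.233; 3 0.010.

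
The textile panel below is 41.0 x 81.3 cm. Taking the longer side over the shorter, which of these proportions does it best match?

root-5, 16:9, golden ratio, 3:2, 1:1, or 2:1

2:1

Ratio = 81.3 / 41.0 ≈ 1.983.
Distances: root-5 2.236 (Δ 0.253); 16:9 1.778 (Δ 0.205); golden ratio 1.618 (Δ 0.365); 3:2 1.500 (Δ 0.483); 1:1 1.000 (Δ 0.983); 2:1 2.000 (Δ 0.017).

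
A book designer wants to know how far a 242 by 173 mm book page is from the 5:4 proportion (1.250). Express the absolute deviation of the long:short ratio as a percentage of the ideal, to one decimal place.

11.9%

Ratio = 242 / 173 ≈ 1.3988.
Ideal 5:4 = 1.2500. |1.3988 − 1.2500| / 1.2500 ≈ 11.90% → 11.9%.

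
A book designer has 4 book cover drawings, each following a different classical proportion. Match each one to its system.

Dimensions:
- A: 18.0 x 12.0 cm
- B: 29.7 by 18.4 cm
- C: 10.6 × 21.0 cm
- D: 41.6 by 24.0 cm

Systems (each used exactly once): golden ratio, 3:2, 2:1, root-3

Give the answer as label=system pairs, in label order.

A=3:2, B=golden ratio, C=2:1, D=root-3

A = 18.0/12.0 ≈ 1.500 → 3:2 (1.500)
B = 29.7/18.4 ≈ 1.614 → golden ratio (1.618)
C = 21.0/10.6 ≈ 1.981 → 2:1 (2.000)
D = 41.6/24.0 ≈ 1.733 → root-3 (1.732)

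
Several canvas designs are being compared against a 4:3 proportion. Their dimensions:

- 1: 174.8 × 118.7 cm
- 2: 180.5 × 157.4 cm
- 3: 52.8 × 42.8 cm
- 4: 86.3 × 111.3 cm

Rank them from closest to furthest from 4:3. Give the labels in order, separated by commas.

4, 3, 1, 2

Ratios: 1 = 174.8 / 118.7 ≈ 1.473; 2 = 180.5 / 157.4 ≈ 1.147; 3 = 52.8 / 42.8 ≈ 1.234; 4 = 111.3 / 86.3 ≈ 1.290.
|Δ from 1.333|: 1 0.140; 2 0.186; 3 0.099; 4 0.043.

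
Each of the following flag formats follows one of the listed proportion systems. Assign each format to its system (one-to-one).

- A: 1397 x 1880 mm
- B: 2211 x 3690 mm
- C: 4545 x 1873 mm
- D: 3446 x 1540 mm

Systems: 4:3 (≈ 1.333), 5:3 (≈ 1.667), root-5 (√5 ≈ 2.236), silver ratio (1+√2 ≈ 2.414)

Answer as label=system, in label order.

A=4:3, B=5:3, C=silver ratio, D=root-5

A = 1880/1397 ≈ 1.346 → 4:3 (1.333)
B = 3690/2211 ≈ 1.669 → 5:3 (1.667)
C = 4545/1873 ≈ 2.427 → silver ratio (2.414)
D = 3446/1540 ≈ 2.238 → root-5 (2.236)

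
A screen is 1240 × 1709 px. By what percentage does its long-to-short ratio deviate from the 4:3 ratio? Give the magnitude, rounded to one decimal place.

3.4%

Ratio = 1709 / 1240 ≈ 1.3782.
Ideal 4:3 ≈ 1.3333. |1.3782 − 1.3333| / 1.3333 ≈ 3.37% → 3.4%.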